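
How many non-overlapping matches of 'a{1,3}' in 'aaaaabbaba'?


Pattern 'a{1,3}' matches between 1 and 3 consecutive a's (greedy).
String: 'aaaaabbaba'
Finding runs of a's and applying greedy matching:
  Run at pos 0: 'aaaaa' (length 5)
  Run at pos 7: 'a' (length 1)
  Run at pos 9: 'a' (length 1)
Matches: ['aaa', 'aa', 'a', 'a']
Count: 4

4


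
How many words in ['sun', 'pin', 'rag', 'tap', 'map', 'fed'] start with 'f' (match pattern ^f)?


Pattern ^f anchors to start of word. Check which words begin with 'f':
  'sun' -> no
  'pin' -> no
  'rag' -> no
  'tap' -> no
  'map' -> no
  'fed' -> MATCH (starts with 'f')
Matching words: ['fed']
Count: 1

1


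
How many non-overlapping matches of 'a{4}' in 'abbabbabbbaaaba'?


Pattern 'a{4}' matches exactly 4 consecutive a's (greedy, non-overlapping).
String: 'abbabbabbbaaaba'
Scanning for runs of a's:
  Run at pos 0: 'a' (length 1) -> 0 match(es)
  Run at pos 3: 'a' (length 1) -> 0 match(es)
  Run at pos 6: 'a' (length 1) -> 0 match(es)
  Run at pos 10: 'aaa' (length 3) -> 0 match(es)
  Run at pos 14: 'a' (length 1) -> 0 match(es)
Matches found: []
Total: 0

0


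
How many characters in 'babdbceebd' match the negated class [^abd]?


Negated class [^abd] matches any char NOT in {a, b, d}
Scanning 'babdbceebd':
  pos 0: 'b' -> no (excluded)
  pos 1: 'a' -> no (excluded)
  pos 2: 'b' -> no (excluded)
  pos 3: 'd' -> no (excluded)
  pos 4: 'b' -> no (excluded)
  pos 5: 'c' -> MATCH
  pos 6: 'e' -> MATCH
  pos 7: 'e' -> MATCH
  pos 8: 'b' -> no (excluded)
  pos 9: 'd' -> no (excluded)
Total matches: 3

3


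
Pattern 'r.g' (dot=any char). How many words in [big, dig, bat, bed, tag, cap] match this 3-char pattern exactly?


Pattern 'r.g' means: starts with 'r', any single char, ends with 'g'.
Checking each word (must be exactly 3 chars):
  'big' (len=3): no
  'dig' (len=3): no
  'bat' (len=3): no
  'bed' (len=3): no
  'tag' (len=3): no
  'cap' (len=3): no
Matching words: []
Total: 0

0


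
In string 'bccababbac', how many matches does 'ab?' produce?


Pattern 'ab?' matches 'a' optionally followed by 'b'.
String: 'bccababbac'
Scanning left to right for 'a' then checking next char:
  Match 1: 'ab' (a followed by b)
  Match 2: 'ab' (a followed by b)
  Match 3: 'a' (a not followed by b)
Total matches: 3

3


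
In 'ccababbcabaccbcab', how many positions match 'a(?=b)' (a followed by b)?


Lookahead 'a(?=b)' matches 'a' only when followed by 'b'.
String: 'ccababbcabaccbcab'
Checking each position where char is 'a':
  pos 2: 'a' -> MATCH (next='b')
  pos 4: 'a' -> MATCH (next='b')
  pos 8: 'a' -> MATCH (next='b')
  pos 10: 'a' -> no (next='c')
  pos 15: 'a' -> MATCH (next='b')
Matching positions: [2, 4, 8, 15]
Count: 4

4


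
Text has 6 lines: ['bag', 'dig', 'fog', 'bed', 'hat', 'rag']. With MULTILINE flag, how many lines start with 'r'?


With MULTILINE flag, ^ matches the start of each line.
Lines: ['bag', 'dig', 'fog', 'bed', 'hat', 'rag']
Checking which lines start with 'r':
  Line 1: 'bag' -> no
  Line 2: 'dig' -> no
  Line 3: 'fog' -> no
  Line 4: 'bed' -> no
  Line 5: 'hat' -> no
  Line 6: 'rag' -> MATCH
Matching lines: ['rag']
Count: 1

1


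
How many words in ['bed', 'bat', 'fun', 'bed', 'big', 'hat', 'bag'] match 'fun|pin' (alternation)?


Alternation 'fun|pin' matches either 'fun' or 'pin'.
Checking each word:
  'bed' -> no
  'bat' -> no
  'fun' -> MATCH
  'bed' -> no
  'big' -> no
  'hat' -> no
  'bag' -> no
Matches: ['fun']
Count: 1

1


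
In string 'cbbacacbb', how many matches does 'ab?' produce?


Pattern 'ab?' matches 'a' optionally followed by 'b'.
String: 'cbbacacbb'
Scanning left to right for 'a' then checking next char:
  Match 1: 'a' (a not followed by b)
  Match 2: 'a' (a not followed by b)
Total matches: 2

2


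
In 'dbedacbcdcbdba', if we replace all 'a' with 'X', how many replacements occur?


re.sub('a', 'X', text) replaces every occurrence of 'a' with 'X'.
Text: 'dbedacbcdcbdba'
Scanning for 'a':
  pos 4: 'a' -> replacement #1
  pos 13: 'a' -> replacement #2
Total replacements: 2

2


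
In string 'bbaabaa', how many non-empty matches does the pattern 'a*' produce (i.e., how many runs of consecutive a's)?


Pattern 'a*' matches zero or more a's. We want non-empty runs of consecutive a's.
String: 'bbaabaa'
Walking through the string to find runs of a's:
  Run 1: positions 2-3 -> 'aa'
  Run 2: positions 5-6 -> 'aa'
Non-empty runs found: ['aa', 'aa']
Count: 2

2


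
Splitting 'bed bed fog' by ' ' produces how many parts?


Splitting by ' ' breaks the string at each occurrence of the separator.
Text: 'bed bed fog'
Parts after split:
  Part 1: 'bed'
  Part 2: 'bed'
  Part 3: 'fog'
Total parts: 3

3


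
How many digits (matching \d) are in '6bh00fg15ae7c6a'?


\d matches any digit 0-9.
Scanning '6bh00fg15ae7c6a':
  pos 0: '6' -> DIGIT
  pos 3: '0' -> DIGIT
  pos 4: '0' -> DIGIT
  pos 7: '1' -> DIGIT
  pos 8: '5' -> DIGIT
  pos 11: '7' -> DIGIT
  pos 13: '6' -> DIGIT
Digits found: ['6', '0', '0', '1', '5', '7', '6']
Total: 7

7


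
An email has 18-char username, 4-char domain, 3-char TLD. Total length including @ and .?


An email address has format: username@domain.tld
Username length: 18
'@' character: 1
Domain length: 4
'.' character: 1
TLD length: 3
Total = 18 + 1 + 4 + 1 + 3 = 27

27


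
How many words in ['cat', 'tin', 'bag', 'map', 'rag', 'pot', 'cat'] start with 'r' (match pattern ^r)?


Pattern ^r anchors to start of word. Check which words begin with 'r':
  'cat' -> no
  'tin' -> no
  'bag' -> no
  'map' -> no
  'rag' -> MATCH (starts with 'r')
  'pot' -> no
  'cat' -> no
Matching words: ['rag']
Count: 1

1


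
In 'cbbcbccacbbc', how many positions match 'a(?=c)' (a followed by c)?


Lookahead 'a(?=c)' matches 'a' only when followed by 'c'.
String: 'cbbcbccacbbc'
Checking each position where char is 'a':
  pos 7: 'a' -> MATCH (next='c')
Matching positions: [7]
Count: 1

1


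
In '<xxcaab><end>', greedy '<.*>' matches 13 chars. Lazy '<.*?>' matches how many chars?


Greedy '<.*>' tries to match as MUCH as possible.
Lazy '<.*?>' tries to match as LITTLE as possible.

String: '<xxcaab><end>'
Greedy '<.*>' starts at first '<' and extends to the LAST '>': '<xxcaab><end>' (13 chars)
Lazy '<.*?>' starts at first '<' and stops at the FIRST '>': '<xxcaab>' (8 chars)

8


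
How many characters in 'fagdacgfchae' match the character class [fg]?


Character class [fg] matches any of: {f, g}
Scanning string 'fagdacgfchae' character by character:
  pos 0: 'f' -> MATCH
  pos 1: 'a' -> no
  pos 2: 'g' -> MATCH
  pos 3: 'd' -> no
  pos 4: 'a' -> no
  pos 5: 'c' -> no
  pos 6: 'g' -> MATCH
  pos 7: 'f' -> MATCH
  pos 8: 'c' -> no
  pos 9: 'h' -> no
  pos 10: 'a' -> no
  pos 11: 'e' -> no
Total matches: 4

4


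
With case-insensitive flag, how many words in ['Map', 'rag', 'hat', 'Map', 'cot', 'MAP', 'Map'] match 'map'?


Case-insensitive matching: compare each word's lowercase form to 'map'.
  'Map' -> lower='map' -> MATCH
  'rag' -> lower='rag' -> no
  'hat' -> lower='hat' -> no
  'Map' -> lower='map' -> MATCH
  'cot' -> lower='cot' -> no
  'MAP' -> lower='map' -> MATCH
  'Map' -> lower='map' -> MATCH
Matches: ['Map', 'Map', 'MAP', 'Map']
Count: 4

4


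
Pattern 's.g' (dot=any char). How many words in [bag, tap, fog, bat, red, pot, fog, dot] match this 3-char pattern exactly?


Pattern 's.g' means: starts with 's', any single char, ends with 'g'.
Checking each word (must be exactly 3 chars):
  'bag' (len=3): no
  'tap' (len=3): no
  'fog' (len=3): no
  'bat' (len=3): no
  'red' (len=3): no
  'pot' (len=3): no
  'fog' (len=3): no
  'dot' (len=3): no
Matching words: []
Total: 0

0


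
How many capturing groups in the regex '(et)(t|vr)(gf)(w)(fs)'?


To count capturing groups, count each '(' that starts a group.
Pattern: '(et)(t|vr)(gf)(w)(fs)'
Walking through the pattern:
  Position 0: '(' -> group #1
  Position 4: '(' -> group #2
  Position 10: '(' -> group #3
  Position 14: '(' -> group #4
  Position 17: '(' -> group #5
Total capturing groups: 5

5


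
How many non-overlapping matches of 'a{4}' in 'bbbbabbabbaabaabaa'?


Pattern 'a{4}' matches exactly 4 consecutive a's (greedy, non-overlapping).
String: 'bbbbabbabbaabaabaa'
Scanning for runs of a's:
  Run at pos 4: 'a' (length 1) -> 0 match(es)
  Run at pos 7: 'a' (length 1) -> 0 match(es)
  Run at pos 10: 'aa' (length 2) -> 0 match(es)
  Run at pos 13: 'aa' (length 2) -> 0 match(es)
  Run at pos 16: 'aa' (length 2) -> 0 match(es)
Matches found: []
Total: 0

0


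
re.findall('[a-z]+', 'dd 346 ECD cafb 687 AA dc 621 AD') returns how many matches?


Pattern '[a-z]+' finds one or more lowercase letters.
Text: 'dd 346 ECD cafb 687 AA dc 621 AD'
Scanning for matches:
  Match 1: 'dd'
  Match 2: 'cafb'
  Match 3: 'dc'
Total matches: 3

3


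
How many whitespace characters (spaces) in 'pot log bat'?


\s matches whitespace characters (spaces, tabs, etc.).
Text: 'pot log bat'
This text has 3 words separated by spaces.
Number of spaces = number of words - 1 = 3 - 1 = 2

2


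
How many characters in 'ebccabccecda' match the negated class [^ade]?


Negated class [^ade] matches any char NOT in {a, d, e}
Scanning 'ebccabccecda':
  pos 0: 'e' -> no (excluded)
  pos 1: 'b' -> MATCH
  pos 2: 'c' -> MATCH
  pos 3: 'c' -> MATCH
  pos 4: 'a' -> no (excluded)
  pos 5: 'b' -> MATCH
  pos 6: 'c' -> MATCH
  pos 7: 'c' -> MATCH
  pos 8: 'e' -> no (excluded)
  pos 9: 'c' -> MATCH
  pos 10: 'd' -> no (excluded)
  pos 11: 'a' -> no (excluded)
Total matches: 7

7


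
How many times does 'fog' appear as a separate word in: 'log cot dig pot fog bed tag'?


Scanning each word for exact match 'fog':
  Word 1: 'log' -> no
  Word 2: 'cot' -> no
  Word 3: 'dig' -> no
  Word 4: 'pot' -> no
  Word 5: 'fog' -> MATCH
  Word 6: 'bed' -> no
  Word 7: 'tag' -> no
Total matches: 1

1


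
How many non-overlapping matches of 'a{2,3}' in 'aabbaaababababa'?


Pattern 'a{2,3}' matches between 2 and 3 consecutive a's (greedy).
String: 'aabbaaababababa'
Finding runs of a's and applying greedy matching:
  Run at pos 0: 'aa' (length 2)
  Run at pos 4: 'aaa' (length 3)
  Run at pos 8: 'a' (length 1)
  Run at pos 10: 'a' (length 1)
  Run at pos 12: 'a' (length 1)
  Run at pos 14: 'a' (length 1)
Matches: ['aa', 'aaa']
Count: 2

2


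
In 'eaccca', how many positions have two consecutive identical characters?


Looking for consecutive identical characters in 'eaccca':
  pos 0-1: 'e' vs 'a' -> different
  pos 1-2: 'a' vs 'c' -> different
  pos 2-3: 'c' vs 'c' -> MATCH ('cc')
  pos 3-4: 'c' vs 'c' -> MATCH ('cc')
  pos 4-5: 'c' vs 'a' -> different
Consecutive identical pairs: ['cc', 'cc']
Count: 2

2


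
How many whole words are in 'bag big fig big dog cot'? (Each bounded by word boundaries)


Word boundaries (\b) mark the start/end of each word.
Text: 'bag big fig big dog cot'
Splitting by whitespace:
  Word 1: 'bag'
  Word 2: 'big'
  Word 3: 'fig'
  Word 4: 'big'
  Word 5: 'dog'
  Word 6: 'cot'
Total whole words: 6

6


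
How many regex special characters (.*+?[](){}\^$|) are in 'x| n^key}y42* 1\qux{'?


Regex special characters are: . * + ? [ ] ( ) { } \ ^ $ |
Scanning 'x| n^key}y42* 1\qux{':
  pos 1: '|' -> SPECIAL
  pos 4: '^' -> SPECIAL
  pos 8: '}' -> SPECIAL
  pos 12: '*' -> SPECIAL
  pos 15: '\' -> SPECIAL
  pos 19: '{' -> SPECIAL
Special chars found: ['|', '^', '}', '*', '\\', '{']
Total: 6

6


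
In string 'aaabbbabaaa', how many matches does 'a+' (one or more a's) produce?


Pattern 'a+' matches one or more consecutive a's.
String: 'aaabbbabaaa'
Scanning for runs of a:
  Match 1: 'aaa' (length 3)
  Match 2: 'a' (length 1)
  Match 3: 'aaa' (length 3)
Total matches: 3

3


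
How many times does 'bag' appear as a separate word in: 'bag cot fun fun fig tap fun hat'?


Scanning each word for exact match 'bag':
  Word 1: 'bag' -> MATCH
  Word 2: 'cot' -> no
  Word 3: 'fun' -> no
  Word 4: 'fun' -> no
  Word 5: 'fig' -> no
  Word 6: 'tap' -> no
  Word 7: 'fun' -> no
  Word 8: 'hat' -> no
Total matches: 1

1


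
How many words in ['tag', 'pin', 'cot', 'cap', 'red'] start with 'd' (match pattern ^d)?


Pattern ^d anchors to start of word. Check which words begin with 'd':
  'tag' -> no
  'pin' -> no
  'cot' -> no
  'cap' -> no
  'red' -> no
Matching words: []
Count: 0

0


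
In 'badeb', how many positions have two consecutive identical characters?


Looking for consecutive identical characters in 'badeb':
  pos 0-1: 'b' vs 'a' -> different
  pos 1-2: 'a' vs 'd' -> different
  pos 2-3: 'd' vs 'e' -> different
  pos 3-4: 'e' vs 'b' -> different
Consecutive identical pairs: []
Count: 0

0


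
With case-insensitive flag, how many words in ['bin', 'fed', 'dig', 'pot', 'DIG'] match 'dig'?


Case-insensitive matching: compare each word's lowercase form to 'dig'.
  'bin' -> lower='bin' -> no
  'fed' -> lower='fed' -> no
  'dig' -> lower='dig' -> MATCH
  'pot' -> lower='pot' -> no
  'DIG' -> lower='dig' -> MATCH
Matches: ['dig', 'DIG']
Count: 2

2


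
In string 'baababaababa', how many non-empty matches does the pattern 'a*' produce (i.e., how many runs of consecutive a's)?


Pattern 'a*' matches zero or more a's. We want non-empty runs of consecutive a's.
String: 'baababaababa'
Walking through the string to find runs of a's:
  Run 1: positions 1-2 -> 'aa'
  Run 2: positions 4-4 -> 'a'
  Run 3: positions 6-7 -> 'aa'
  Run 4: positions 9-9 -> 'a'
  Run 5: positions 11-11 -> 'a'
Non-empty runs found: ['aa', 'a', 'aa', 'a', 'a']
Count: 5

5


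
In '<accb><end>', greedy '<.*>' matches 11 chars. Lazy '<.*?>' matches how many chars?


Greedy '<.*>' tries to match as MUCH as possible.
Lazy '<.*?>' tries to match as LITTLE as possible.

String: '<accb><end>'
Greedy '<.*>' starts at first '<' and extends to the LAST '>': '<accb><end>' (11 chars)
Lazy '<.*?>' starts at first '<' and stops at the FIRST '>': '<accb>' (6 chars)

6


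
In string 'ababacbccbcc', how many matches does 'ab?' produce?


Pattern 'ab?' matches 'a' optionally followed by 'b'.
String: 'ababacbccbcc'
Scanning left to right for 'a' then checking next char:
  Match 1: 'ab' (a followed by b)
  Match 2: 'ab' (a followed by b)
  Match 3: 'a' (a not followed by b)
Total matches: 3

3


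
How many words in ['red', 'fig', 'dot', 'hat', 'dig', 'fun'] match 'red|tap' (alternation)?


Alternation 'red|tap' matches either 'red' or 'tap'.
Checking each word:
  'red' -> MATCH
  'fig' -> no
  'dot' -> no
  'hat' -> no
  'dig' -> no
  'fun' -> no
Matches: ['red']
Count: 1

1


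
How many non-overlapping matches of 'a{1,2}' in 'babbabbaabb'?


Pattern 'a{1,2}' matches between 1 and 2 consecutive a's (greedy).
String: 'babbabbaabb'
Finding runs of a's and applying greedy matching:
  Run at pos 1: 'a' (length 1)
  Run at pos 4: 'a' (length 1)
  Run at pos 7: 'aa' (length 2)
Matches: ['a', 'a', 'aa']
Count: 3

3


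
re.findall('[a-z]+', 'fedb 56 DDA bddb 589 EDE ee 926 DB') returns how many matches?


Pattern '[a-z]+' finds one or more lowercase letters.
Text: 'fedb 56 DDA bddb 589 EDE ee 926 DB'
Scanning for matches:
  Match 1: 'fedb'
  Match 2: 'bddb'
  Match 3: 'ee'
Total matches: 3

3


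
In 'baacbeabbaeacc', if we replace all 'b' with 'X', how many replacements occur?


re.sub('b', 'X', text) replaces every occurrence of 'b' with 'X'.
Text: 'baacbeabbaeacc'
Scanning for 'b':
  pos 0: 'b' -> replacement #1
  pos 4: 'b' -> replacement #2
  pos 7: 'b' -> replacement #3
  pos 8: 'b' -> replacement #4
Total replacements: 4

4


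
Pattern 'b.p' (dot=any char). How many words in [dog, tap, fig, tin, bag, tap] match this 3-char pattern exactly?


Pattern 'b.p' means: starts with 'b', any single char, ends with 'p'.
Checking each word (must be exactly 3 chars):
  'dog' (len=3): no
  'tap' (len=3): no
  'fig' (len=3): no
  'tin' (len=3): no
  'bag' (len=3): no
  'tap' (len=3): no
Matching words: []
Total: 0

0


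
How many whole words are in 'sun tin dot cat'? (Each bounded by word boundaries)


Word boundaries (\b) mark the start/end of each word.
Text: 'sun tin dot cat'
Splitting by whitespace:
  Word 1: 'sun'
  Word 2: 'tin'
  Word 3: 'dot'
  Word 4: 'cat'
Total whole words: 4

4


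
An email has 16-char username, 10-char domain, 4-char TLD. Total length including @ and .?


An email address has format: username@domain.tld
Username length: 16
'@' character: 1
Domain length: 10
'.' character: 1
TLD length: 4
Total = 16 + 1 + 10 + 1 + 4 = 32

32


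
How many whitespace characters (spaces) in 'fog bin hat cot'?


\s matches whitespace characters (spaces, tabs, etc.).
Text: 'fog bin hat cot'
This text has 4 words separated by spaces.
Number of spaces = number of words - 1 = 4 - 1 = 3

3


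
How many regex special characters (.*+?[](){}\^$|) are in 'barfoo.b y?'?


Regex special characters are: . * + ? [ ] ( ) { } \ ^ $ |
Scanning 'barfoo.b y?':
  pos 6: '.' -> SPECIAL
  pos 10: '?' -> SPECIAL
Special chars found: ['.', '?']
Total: 2

2


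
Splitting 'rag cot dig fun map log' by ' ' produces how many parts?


Splitting by ' ' breaks the string at each occurrence of the separator.
Text: 'rag cot dig fun map log'
Parts after split:
  Part 1: 'rag'
  Part 2: 'cot'
  Part 3: 'dig'
  Part 4: 'fun'
  Part 5: 'map'
  Part 6: 'log'
Total parts: 6

6


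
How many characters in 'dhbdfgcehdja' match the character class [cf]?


Character class [cf] matches any of: {c, f}
Scanning string 'dhbdfgcehdja' character by character:
  pos 0: 'd' -> no
  pos 1: 'h' -> no
  pos 2: 'b' -> no
  pos 3: 'd' -> no
  pos 4: 'f' -> MATCH
  pos 5: 'g' -> no
  pos 6: 'c' -> MATCH
  pos 7: 'e' -> no
  pos 8: 'h' -> no
  pos 9: 'd' -> no
  pos 10: 'j' -> no
  pos 11: 'a' -> no
Total matches: 2

2


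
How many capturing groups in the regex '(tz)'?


To count capturing groups, count each '(' that starts a group.
Pattern: '(tz)'
Walking through the pattern:
  Position 0: '(' -> group #1
Total capturing groups: 1

1


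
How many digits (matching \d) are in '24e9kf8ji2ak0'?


\d matches any digit 0-9.
Scanning '24e9kf8ji2ak0':
  pos 0: '2' -> DIGIT
  pos 1: '4' -> DIGIT
  pos 3: '9' -> DIGIT
  pos 6: '8' -> DIGIT
  pos 9: '2' -> DIGIT
  pos 12: '0' -> DIGIT
Digits found: ['2', '4', '9', '8', '2', '0']
Total: 6

6


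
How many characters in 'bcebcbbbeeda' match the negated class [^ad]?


Negated class [^ad] matches any char NOT in {a, d}
Scanning 'bcebcbbbeeda':
  pos 0: 'b' -> MATCH
  pos 1: 'c' -> MATCH
  pos 2: 'e' -> MATCH
  pos 3: 'b' -> MATCH
  pos 4: 'c' -> MATCH
  pos 5: 'b' -> MATCH
  pos 6: 'b' -> MATCH
  pos 7: 'b' -> MATCH
  pos 8: 'e' -> MATCH
  pos 9: 'e' -> MATCH
  pos 10: 'd' -> no (excluded)
  pos 11: 'a' -> no (excluded)
Total matches: 10

10


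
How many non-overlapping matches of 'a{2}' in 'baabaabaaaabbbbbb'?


Pattern 'a{2}' matches exactly 2 consecutive a's (greedy, non-overlapping).
String: 'baabaabaaaabbbbbb'
Scanning for runs of a's:
  Run at pos 1: 'aa' (length 2) -> 1 match(es)
  Run at pos 4: 'aa' (length 2) -> 1 match(es)
  Run at pos 7: 'aaaa' (length 4) -> 2 match(es)
Matches found: ['aa', 'aa', 'aa', 'aa']
Total: 4

4


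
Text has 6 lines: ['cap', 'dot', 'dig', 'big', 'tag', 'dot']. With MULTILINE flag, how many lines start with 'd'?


With MULTILINE flag, ^ matches the start of each line.
Lines: ['cap', 'dot', 'dig', 'big', 'tag', 'dot']
Checking which lines start with 'd':
  Line 1: 'cap' -> no
  Line 2: 'dot' -> MATCH
  Line 3: 'dig' -> MATCH
  Line 4: 'big' -> no
  Line 5: 'tag' -> no
  Line 6: 'dot' -> MATCH
Matching lines: ['dot', 'dig', 'dot']
Count: 3

3


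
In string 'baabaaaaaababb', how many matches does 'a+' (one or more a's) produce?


Pattern 'a+' matches one or more consecutive a's.
String: 'baabaaaaaababb'
Scanning for runs of a:
  Match 1: 'aa' (length 2)
  Match 2: 'aaaaaa' (length 6)
  Match 3: 'a' (length 1)
Total matches: 3

3


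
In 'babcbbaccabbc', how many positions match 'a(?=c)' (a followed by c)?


Lookahead 'a(?=c)' matches 'a' only when followed by 'c'.
String: 'babcbbaccabbc'
Checking each position where char is 'a':
  pos 1: 'a' -> no (next='b')
  pos 6: 'a' -> MATCH (next='c')
  pos 9: 'a' -> no (next='b')
Matching positions: [6]
Count: 1

1


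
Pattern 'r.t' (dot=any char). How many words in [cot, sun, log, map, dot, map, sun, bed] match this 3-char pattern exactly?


Pattern 'r.t' means: starts with 'r', any single char, ends with 't'.
Checking each word (must be exactly 3 chars):
  'cot' (len=3): no
  'sun' (len=3): no
  'log' (len=3): no
  'map' (len=3): no
  'dot' (len=3): no
  'map' (len=3): no
  'sun' (len=3): no
  'bed' (len=3): no
Matching words: []
Total: 0

0


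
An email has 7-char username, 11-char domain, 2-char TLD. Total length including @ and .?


An email address has format: username@domain.tld
Username length: 7
'@' character: 1
Domain length: 11
'.' character: 1
TLD length: 2
Total = 7 + 1 + 11 + 1 + 2 = 22

22


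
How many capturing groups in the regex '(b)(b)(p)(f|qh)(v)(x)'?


To count capturing groups, count each '(' that starts a group.
Pattern: '(b)(b)(p)(f|qh)(v)(x)'
Walking through the pattern:
  Position 0: '(' -> group #1
  Position 3: '(' -> group #2
  Position 6: '(' -> group #3
  Position 9: '(' -> group #4
  Position 15: '(' -> group #5
  Position 18: '(' -> group #6
Total capturing groups: 6

6


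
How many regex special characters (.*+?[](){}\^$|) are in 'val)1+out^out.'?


Regex special characters are: . * + ? [ ] ( ) { } \ ^ $ |
Scanning 'val)1+out^out.':
  pos 3: ')' -> SPECIAL
  pos 5: '+' -> SPECIAL
  pos 9: '^' -> SPECIAL
  pos 13: '.' -> SPECIAL
Special chars found: [')', '+', '^', '.']
Total: 4

4


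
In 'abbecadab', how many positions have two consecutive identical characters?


Looking for consecutive identical characters in 'abbecadab':
  pos 0-1: 'a' vs 'b' -> different
  pos 1-2: 'b' vs 'b' -> MATCH ('bb')
  pos 2-3: 'b' vs 'e' -> different
  pos 3-4: 'e' vs 'c' -> different
  pos 4-5: 'c' vs 'a' -> different
  pos 5-6: 'a' vs 'd' -> different
  pos 6-7: 'd' vs 'a' -> different
  pos 7-8: 'a' vs 'b' -> different
Consecutive identical pairs: ['bb']
Count: 1

1


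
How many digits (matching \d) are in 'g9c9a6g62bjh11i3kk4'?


\d matches any digit 0-9.
Scanning 'g9c9a6g62bjh11i3kk4':
  pos 1: '9' -> DIGIT
  pos 3: '9' -> DIGIT
  pos 5: '6' -> DIGIT
  pos 7: '6' -> DIGIT
  pos 8: '2' -> DIGIT
  pos 12: '1' -> DIGIT
  pos 13: '1' -> DIGIT
  pos 15: '3' -> DIGIT
  pos 18: '4' -> DIGIT
Digits found: ['9', '9', '6', '6', '2', '1', '1', '3', '4']
Total: 9

9


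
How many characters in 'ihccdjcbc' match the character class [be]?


Character class [be] matches any of: {b, e}
Scanning string 'ihccdjcbc' character by character:
  pos 0: 'i' -> no
  pos 1: 'h' -> no
  pos 2: 'c' -> no
  pos 3: 'c' -> no
  pos 4: 'd' -> no
  pos 5: 'j' -> no
  pos 6: 'c' -> no
  pos 7: 'b' -> MATCH
  pos 8: 'c' -> no
Total matches: 1

1


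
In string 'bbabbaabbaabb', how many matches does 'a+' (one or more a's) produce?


Pattern 'a+' matches one or more consecutive a's.
String: 'bbabbaabbaabb'
Scanning for runs of a:
  Match 1: 'a' (length 1)
  Match 2: 'aa' (length 2)
  Match 3: 'aa' (length 2)
Total matches: 3

3


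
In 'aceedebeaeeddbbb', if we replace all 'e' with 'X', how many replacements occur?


re.sub('e', 'X', text) replaces every occurrence of 'e' with 'X'.
Text: 'aceedebeaeeddbbb'
Scanning for 'e':
  pos 2: 'e' -> replacement #1
  pos 3: 'e' -> replacement #2
  pos 5: 'e' -> replacement #3
  pos 7: 'e' -> replacement #4
  pos 9: 'e' -> replacement #5
  pos 10: 'e' -> replacement #6
Total replacements: 6

6


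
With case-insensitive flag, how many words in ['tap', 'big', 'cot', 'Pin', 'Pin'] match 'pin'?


Case-insensitive matching: compare each word's lowercase form to 'pin'.
  'tap' -> lower='tap' -> no
  'big' -> lower='big' -> no
  'cot' -> lower='cot' -> no
  'Pin' -> lower='pin' -> MATCH
  'Pin' -> lower='pin' -> MATCH
Matches: ['Pin', 'Pin']
Count: 2

2


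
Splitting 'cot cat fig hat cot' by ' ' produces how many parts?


Splitting by ' ' breaks the string at each occurrence of the separator.
Text: 'cot cat fig hat cot'
Parts after split:
  Part 1: 'cot'
  Part 2: 'cat'
  Part 3: 'fig'
  Part 4: 'hat'
  Part 5: 'cot'
Total parts: 5

5


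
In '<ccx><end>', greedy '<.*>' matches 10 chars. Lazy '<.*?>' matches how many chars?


Greedy '<.*>' tries to match as MUCH as possible.
Lazy '<.*?>' tries to match as LITTLE as possible.

String: '<ccx><end>'
Greedy '<.*>' starts at first '<' and extends to the LAST '>': '<ccx><end>' (10 chars)
Lazy '<.*?>' starts at first '<' and stops at the FIRST '>': '<ccx>' (5 chars)

5


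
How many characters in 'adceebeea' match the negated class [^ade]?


Negated class [^ade] matches any char NOT in {a, d, e}
Scanning 'adceebeea':
  pos 0: 'a' -> no (excluded)
  pos 1: 'd' -> no (excluded)
  pos 2: 'c' -> MATCH
  pos 3: 'e' -> no (excluded)
  pos 4: 'e' -> no (excluded)
  pos 5: 'b' -> MATCH
  pos 6: 'e' -> no (excluded)
  pos 7: 'e' -> no (excluded)
  pos 8: 'a' -> no (excluded)
Total matches: 2

2


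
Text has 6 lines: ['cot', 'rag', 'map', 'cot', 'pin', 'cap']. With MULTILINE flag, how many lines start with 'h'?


With MULTILINE flag, ^ matches the start of each line.
Lines: ['cot', 'rag', 'map', 'cot', 'pin', 'cap']
Checking which lines start with 'h':
  Line 1: 'cot' -> no
  Line 2: 'rag' -> no
  Line 3: 'map' -> no
  Line 4: 'cot' -> no
  Line 5: 'pin' -> no
  Line 6: 'cap' -> no
Matching lines: []
Count: 0

0


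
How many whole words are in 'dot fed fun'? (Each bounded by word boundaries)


Word boundaries (\b) mark the start/end of each word.
Text: 'dot fed fun'
Splitting by whitespace:
  Word 1: 'dot'
  Word 2: 'fed'
  Word 3: 'fun'
Total whole words: 3

3


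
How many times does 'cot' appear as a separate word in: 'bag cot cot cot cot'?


Scanning each word for exact match 'cot':
  Word 1: 'bag' -> no
  Word 2: 'cot' -> MATCH
  Word 3: 'cot' -> MATCH
  Word 4: 'cot' -> MATCH
  Word 5: 'cot' -> MATCH
Total matches: 4

4


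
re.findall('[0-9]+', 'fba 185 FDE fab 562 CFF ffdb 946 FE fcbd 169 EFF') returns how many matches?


Pattern '[0-9]+' finds one or more digits.
Text: 'fba 185 FDE fab 562 CFF ffdb 946 FE fcbd 169 EFF'
Scanning for matches:
  Match 1: '185'
  Match 2: '562'
  Match 3: '946'
  Match 4: '169'
Total matches: 4

4


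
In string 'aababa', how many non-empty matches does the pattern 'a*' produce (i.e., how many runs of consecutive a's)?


Pattern 'a*' matches zero or more a's. We want non-empty runs of consecutive a's.
String: 'aababa'
Walking through the string to find runs of a's:
  Run 1: positions 0-1 -> 'aa'
  Run 2: positions 3-3 -> 'a'
  Run 3: positions 5-5 -> 'a'
Non-empty runs found: ['aa', 'a', 'a']
Count: 3

3


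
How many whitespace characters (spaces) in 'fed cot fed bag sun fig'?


\s matches whitespace characters (spaces, tabs, etc.).
Text: 'fed cot fed bag sun fig'
This text has 6 words separated by spaces.
Number of spaces = number of words - 1 = 6 - 1 = 5

5


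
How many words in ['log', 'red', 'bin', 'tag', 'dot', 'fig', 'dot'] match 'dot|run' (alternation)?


Alternation 'dot|run' matches either 'dot' or 'run'.
Checking each word:
  'log' -> no
  'red' -> no
  'bin' -> no
  'tag' -> no
  'dot' -> MATCH
  'fig' -> no
  'dot' -> MATCH
Matches: ['dot', 'dot']
Count: 2

2


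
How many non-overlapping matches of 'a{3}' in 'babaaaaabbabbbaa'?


Pattern 'a{3}' matches exactly 3 consecutive a's (greedy, non-overlapping).
String: 'babaaaaabbabbbaa'
Scanning for runs of a's:
  Run at pos 1: 'a' (length 1) -> 0 match(es)
  Run at pos 3: 'aaaaa' (length 5) -> 1 match(es)
  Run at pos 10: 'a' (length 1) -> 0 match(es)
  Run at pos 14: 'aa' (length 2) -> 0 match(es)
Matches found: ['aaa']
Total: 1

1


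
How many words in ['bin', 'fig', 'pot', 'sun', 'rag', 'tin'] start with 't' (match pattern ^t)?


Pattern ^t anchors to start of word. Check which words begin with 't':
  'bin' -> no
  'fig' -> no
  'pot' -> no
  'sun' -> no
  'rag' -> no
  'tin' -> MATCH (starts with 't')
Matching words: ['tin']
Count: 1

1


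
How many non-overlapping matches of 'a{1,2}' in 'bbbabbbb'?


Pattern 'a{1,2}' matches between 1 and 2 consecutive a's (greedy).
String: 'bbbabbbb'
Finding runs of a's and applying greedy matching:
  Run at pos 3: 'a' (length 1)
Matches: ['a']
Count: 1

1


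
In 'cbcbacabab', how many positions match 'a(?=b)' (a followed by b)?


Lookahead 'a(?=b)' matches 'a' only when followed by 'b'.
String: 'cbcbacabab'
Checking each position where char is 'a':
  pos 4: 'a' -> no (next='c')
  pos 6: 'a' -> MATCH (next='b')
  pos 8: 'a' -> MATCH (next='b')
Matching positions: [6, 8]
Count: 2

2


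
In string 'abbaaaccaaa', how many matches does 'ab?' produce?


Pattern 'ab?' matches 'a' optionally followed by 'b'.
String: 'abbaaaccaaa'
Scanning left to right for 'a' then checking next char:
  Match 1: 'ab' (a followed by b)
  Match 2: 'a' (a not followed by b)
  Match 3: 'a' (a not followed by b)
  Match 4: 'a' (a not followed by b)
  Match 5: 'a' (a not followed by b)
  Match 6: 'a' (a not followed by b)
  Match 7: 'a' (a not followed by b)
Total matches: 7

7


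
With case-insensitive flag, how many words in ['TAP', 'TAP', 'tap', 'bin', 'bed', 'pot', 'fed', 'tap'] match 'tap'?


Case-insensitive matching: compare each word's lowercase form to 'tap'.
  'TAP' -> lower='tap' -> MATCH
  'TAP' -> lower='tap' -> MATCH
  'tap' -> lower='tap' -> MATCH
  'bin' -> lower='bin' -> no
  'bed' -> lower='bed' -> no
  'pot' -> lower='pot' -> no
  'fed' -> lower='fed' -> no
  'tap' -> lower='tap' -> MATCH
Matches: ['TAP', 'TAP', 'tap', 'tap']
Count: 4

4


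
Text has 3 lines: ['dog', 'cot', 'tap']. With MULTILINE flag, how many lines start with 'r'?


With MULTILINE flag, ^ matches the start of each line.
Lines: ['dog', 'cot', 'tap']
Checking which lines start with 'r':
  Line 1: 'dog' -> no
  Line 2: 'cot' -> no
  Line 3: 'tap' -> no
Matching lines: []
Count: 0

0


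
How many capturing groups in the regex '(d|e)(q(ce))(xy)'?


To count capturing groups, count each '(' that starts a group.
Pattern: '(d|e)(q(ce))(xy)'
Walking through the pattern:
  Position 0: '(' -> group #1
  Position 5: '(' -> group #2
  Position 7: '(' -> group #3
  Position 12: '(' -> group #4
Total capturing groups: 4

4


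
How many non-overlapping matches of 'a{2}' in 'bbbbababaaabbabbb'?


Pattern 'a{2}' matches exactly 2 consecutive a's (greedy, non-overlapping).
String: 'bbbbababaaabbabbb'
Scanning for runs of a's:
  Run at pos 4: 'a' (length 1) -> 0 match(es)
  Run at pos 6: 'a' (length 1) -> 0 match(es)
  Run at pos 8: 'aaa' (length 3) -> 1 match(es)
  Run at pos 13: 'a' (length 1) -> 0 match(es)
Matches found: ['aa']
Total: 1

1


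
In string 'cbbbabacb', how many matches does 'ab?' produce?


Pattern 'ab?' matches 'a' optionally followed by 'b'.
String: 'cbbbabacb'
Scanning left to right for 'a' then checking next char:
  Match 1: 'ab' (a followed by b)
  Match 2: 'a' (a not followed by b)
Total matches: 2

2


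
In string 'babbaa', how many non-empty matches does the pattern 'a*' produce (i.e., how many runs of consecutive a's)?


Pattern 'a*' matches zero or more a's. We want non-empty runs of consecutive a's.
String: 'babbaa'
Walking through the string to find runs of a's:
  Run 1: positions 1-1 -> 'a'
  Run 2: positions 4-5 -> 'aa'
Non-empty runs found: ['a', 'aa']
Count: 2

2


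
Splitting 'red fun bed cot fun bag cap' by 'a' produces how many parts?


Splitting by 'a' breaks the string at each occurrence of the separator.
Text: 'red fun bed cot fun bag cap'
Parts after split:
  Part 1: 'red fun bed cot fun b'
  Part 2: 'g c'
  Part 3: 'p'
Total parts: 3

3


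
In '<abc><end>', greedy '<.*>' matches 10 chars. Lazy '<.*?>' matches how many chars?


Greedy '<.*>' tries to match as MUCH as possible.
Lazy '<.*?>' tries to match as LITTLE as possible.

String: '<abc><end>'
Greedy '<.*>' starts at first '<' and extends to the LAST '>': '<abc><end>' (10 chars)
Lazy '<.*?>' starts at first '<' and stops at the FIRST '>': '<abc>' (5 chars)

5


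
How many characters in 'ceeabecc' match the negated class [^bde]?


Negated class [^bde] matches any char NOT in {b, d, e}
Scanning 'ceeabecc':
  pos 0: 'c' -> MATCH
  pos 1: 'e' -> no (excluded)
  pos 2: 'e' -> no (excluded)
  pos 3: 'a' -> MATCH
  pos 4: 'b' -> no (excluded)
  pos 5: 'e' -> no (excluded)
  pos 6: 'c' -> MATCH
  pos 7: 'c' -> MATCH
Total matches: 4

4


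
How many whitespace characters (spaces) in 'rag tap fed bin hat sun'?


\s matches whitespace characters (spaces, tabs, etc.).
Text: 'rag tap fed bin hat sun'
This text has 6 words separated by spaces.
Number of spaces = number of words - 1 = 6 - 1 = 5

5


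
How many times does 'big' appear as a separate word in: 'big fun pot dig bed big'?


Scanning each word for exact match 'big':
  Word 1: 'big' -> MATCH
  Word 2: 'fun' -> no
  Word 3: 'pot' -> no
  Word 4: 'dig' -> no
  Word 5: 'bed' -> no
  Word 6: 'big' -> MATCH
Total matches: 2

2


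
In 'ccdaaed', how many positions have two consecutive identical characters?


Looking for consecutive identical characters in 'ccdaaed':
  pos 0-1: 'c' vs 'c' -> MATCH ('cc')
  pos 1-2: 'c' vs 'd' -> different
  pos 2-3: 'd' vs 'a' -> different
  pos 3-4: 'a' vs 'a' -> MATCH ('aa')
  pos 4-5: 'a' vs 'e' -> different
  pos 5-6: 'e' vs 'd' -> different
Consecutive identical pairs: ['cc', 'aa']
Count: 2

2


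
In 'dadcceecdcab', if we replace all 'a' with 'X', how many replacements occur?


re.sub('a', 'X', text) replaces every occurrence of 'a' with 'X'.
Text: 'dadcceecdcab'
Scanning for 'a':
  pos 1: 'a' -> replacement #1
  pos 10: 'a' -> replacement #2
Total replacements: 2

2


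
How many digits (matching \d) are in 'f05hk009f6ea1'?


\d matches any digit 0-9.
Scanning 'f05hk009f6ea1':
  pos 1: '0' -> DIGIT
  pos 2: '5' -> DIGIT
  pos 5: '0' -> DIGIT
  pos 6: '0' -> DIGIT
  pos 7: '9' -> DIGIT
  pos 9: '6' -> DIGIT
  pos 12: '1' -> DIGIT
Digits found: ['0', '5', '0', '0', '9', '6', '1']
Total: 7

7


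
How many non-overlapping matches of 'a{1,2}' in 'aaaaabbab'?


Pattern 'a{1,2}' matches between 1 and 2 consecutive a's (greedy).
String: 'aaaaabbab'
Finding runs of a's and applying greedy matching:
  Run at pos 0: 'aaaaa' (length 5)
  Run at pos 7: 'a' (length 1)
Matches: ['aa', 'aa', 'a', 'a']
Count: 4

4


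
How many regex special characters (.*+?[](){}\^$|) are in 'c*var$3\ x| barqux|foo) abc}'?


Regex special characters are: . * + ? [ ] ( ) { } \ ^ $ |
Scanning 'c*var$3\ x| barqux|foo) abc}':
  pos 1: '*' -> SPECIAL
  pos 5: '$' -> SPECIAL
  pos 7: '\' -> SPECIAL
  pos 10: '|' -> SPECIAL
  pos 18: '|' -> SPECIAL
  pos 22: ')' -> SPECIAL
  pos 27: '}' -> SPECIAL
Special chars found: ['*', '$', '\\', '|', '|', ')', '}']
Total: 7

7


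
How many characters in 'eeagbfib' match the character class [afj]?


Character class [afj] matches any of: {a, f, j}
Scanning string 'eeagbfib' character by character:
  pos 0: 'e' -> no
  pos 1: 'e' -> no
  pos 2: 'a' -> MATCH
  pos 3: 'g' -> no
  pos 4: 'b' -> no
  pos 5: 'f' -> MATCH
  pos 6: 'i' -> no
  pos 7: 'b' -> no
Total matches: 2

2


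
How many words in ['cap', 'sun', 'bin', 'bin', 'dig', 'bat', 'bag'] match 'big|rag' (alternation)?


Alternation 'big|rag' matches either 'big' or 'rag'.
Checking each word:
  'cap' -> no
  'sun' -> no
  'bin' -> no
  'bin' -> no
  'dig' -> no
  'bat' -> no
  'bag' -> no
Matches: []
Count: 0

0


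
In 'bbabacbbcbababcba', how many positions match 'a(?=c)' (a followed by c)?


Lookahead 'a(?=c)' matches 'a' only when followed by 'c'.
String: 'bbabacbbcbababcba'
Checking each position where char is 'a':
  pos 2: 'a' -> no (next='b')
  pos 4: 'a' -> MATCH (next='c')
  pos 10: 'a' -> no (next='b')
  pos 12: 'a' -> no (next='b')
Matching positions: [4]
Count: 1

1


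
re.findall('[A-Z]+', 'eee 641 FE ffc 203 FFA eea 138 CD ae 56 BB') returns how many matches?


Pattern '[A-Z]+' finds one or more uppercase letters.
Text: 'eee 641 FE ffc 203 FFA eea 138 CD ae 56 BB'
Scanning for matches:
  Match 1: 'FE'
  Match 2: 'FFA'
  Match 3: 'CD'
  Match 4: 'BB'
Total matches: 4

4


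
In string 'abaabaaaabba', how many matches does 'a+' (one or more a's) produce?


Pattern 'a+' matches one or more consecutive a's.
String: 'abaabaaaabba'
Scanning for runs of a:
  Match 1: 'a' (length 1)
  Match 2: 'aa' (length 2)
  Match 3: 'aaaa' (length 4)
  Match 4: 'a' (length 1)
Total matches: 4

4


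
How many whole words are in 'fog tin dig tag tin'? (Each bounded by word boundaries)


Word boundaries (\b) mark the start/end of each word.
Text: 'fog tin dig tag tin'
Splitting by whitespace:
  Word 1: 'fog'
  Word 2: 'tin'
  Word 3: 'dig'
  Word 4: 'tag'
  Word 5: 'tin'
Total whole words: 5

5


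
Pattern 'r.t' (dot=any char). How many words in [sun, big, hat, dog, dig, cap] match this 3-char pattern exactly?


Pattern 'r.t' means: starts with 'r', any single char, ends with 't'.
Checking each word (must be exactly 3 chars):
  'sun' (len=3): no
  'big' (len=3): no
  'hat' (len=3): no
  'dog' (len=3): no
  'dig' (len=3): no
  'cap' (len=3): no
Matching words: []
Total: 0

0


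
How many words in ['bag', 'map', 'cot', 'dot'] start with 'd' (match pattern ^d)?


Pattern ^d anchors to start of word. Check which words begin with 'd':
  'bag' -> no
  'map' -> no
  'cot' -> no
  'dot' -> MATCH (starts with 'd')
Matching words: ['dot']
Count: 1

1


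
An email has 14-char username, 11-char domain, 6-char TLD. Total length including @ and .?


An email address has format: username@domain.tld
Username length: 14
'@' character: 1
Domain length: 11
'.' character: 1
TLD length: 6
Total = 14 + 1 + 11 + 1 + 6 = 33

33


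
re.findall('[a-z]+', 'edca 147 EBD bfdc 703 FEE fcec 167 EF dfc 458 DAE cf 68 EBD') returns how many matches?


Pattern '[a-z]+' finds one or more lowercase letters.
Text: 'edca 147 EBD bfdc 703 FEE fcec 167 EF dfc 458 DAE cf 68 EBD'
Scanning for matches:
  Match 1: 'edca'
  Match 2: 'bfdc'
  Match 3: 'fcec'
  Match 4: 'dfc'
  Match 5: 'cf'
Total matches: 5

5


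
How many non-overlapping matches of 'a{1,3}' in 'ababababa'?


Pattern 'a{1,3}' matches between 1 and 3 consecutive a's (greedy).
String: 'ababababa'
Finding runs of a's and applying greedy matching:
  Run at pos 0: 'a' (length 1)
  Run at pos 2: 'a' (length 1)
  Run at pos 4: 'a' (length 1)
  Run at pos 6: 'a' (length 1)
  Run at pos 8: 'a' (length 1)
Matches: ['a', 'a', 'a', 'a', 'a']
Count: 5

5


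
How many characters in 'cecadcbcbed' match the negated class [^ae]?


Negated class [^ae] matches any char NOT in {a, e}
Scanning 'cecadcbcbed':
  pos 0: 'c' -> MATCH
  pos 1: 'e' -> no (excluded)
  pos 2: 'c' -> MATCH
  pos 3: 'a' -> no (excluded)
  pos 4: 'd' -> MATCH
  pos 5: 'c' -> MATCH
  pos 6: 'b' -> MATCH
  pos 7: 'c' -> MATCH
  pos 8: 'b' -> MATCH
  pos 9: 'e' -> no (excluded)
  pos 10: 'd' -> MATCH
Total matches: 8

8


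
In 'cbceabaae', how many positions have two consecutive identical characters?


Looking for consecutive identical characters in 'cbceabaae':
  pos 0-1: 'c' vs 'b' -> different
  pos 1-2: 'b' vs 'c' -> different
  pos 2-3: 'c' vs 'e' -> different
  pos 3-4: 'e' vs 'a' -> different
  pos 4-5: 'a' vs 'b' -> different
  pos 5-6: 'b' vs 'a' -> different
  pos 6-7: 'a' vs 'a' -> MATCH ('aa')
  pos 7-8: 'a' vs 'e' -> different
Consecutive identical pairs: ['aa']
Count: 1

1


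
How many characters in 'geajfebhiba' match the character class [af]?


Character class [af] matches any of: {a, f}
Scanning string 'geajfebhiba' character by character:
  pos 0: 'g' -> no
  pos 1: 'e' -> no
  pos 2: 'a' -> MATCH
  pos 3: 'j' -> no
  pos 4: 'f' -> MATCH
  pos 5: 'e' -> no
  pos 6: 'b' -> no
  pos 7: 'h' -> no
  pos 8: 'i' -> no
  pos 9: 'b' -> no
  pos 10: 'a' -> MATCH
Total matches: 3

3


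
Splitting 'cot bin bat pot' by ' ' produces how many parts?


Splitting by ' ' breaks the string at each occurrence of the separator.
Text: 'cot bin bat pot'
Parts after split:
  Part 1: 'cot'
  Part 2: 'bin'
  Part 3: 'bat'
  Part 4: 'pot'
Total parts: 4

4
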